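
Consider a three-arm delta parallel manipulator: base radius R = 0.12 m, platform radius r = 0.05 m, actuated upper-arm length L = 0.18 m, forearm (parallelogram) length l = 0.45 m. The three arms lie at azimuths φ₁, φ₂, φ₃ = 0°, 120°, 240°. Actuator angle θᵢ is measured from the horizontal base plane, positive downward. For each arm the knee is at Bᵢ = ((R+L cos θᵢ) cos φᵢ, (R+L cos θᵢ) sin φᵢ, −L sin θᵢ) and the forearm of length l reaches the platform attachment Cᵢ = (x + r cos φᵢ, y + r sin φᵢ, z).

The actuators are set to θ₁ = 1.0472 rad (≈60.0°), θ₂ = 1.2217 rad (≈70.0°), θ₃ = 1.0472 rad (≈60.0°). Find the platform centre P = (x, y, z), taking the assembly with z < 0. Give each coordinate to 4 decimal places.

(0.0230, -0.0398, -0.5827)

S1 = (0.1600·cos0.0°, 0.1600·sin0.0°, -0.1559) = (0.1600, 0.0000, -0.1559)
φ2=120.0°: virtual centre (-0.0658, 0.1139, -0.1691), radius l
arm 3 at φ=240.0°: ρ3 = 0.1600;  S3 = (-0.0800, -0.1386, -0.1559)
|S₂|²−|S₁|² = -0.0040;  |S₃|²−|S₁|² = 0.0000
plane₁₂: -0.4516x+0.2279y+-0.0265z = -0.0040
Cramer: x(z) = 0.0047-0.0313z;  y(z) = -0.0081+0.0543z
into |P−S₁|² = l²: 1.0039z² + 0.3206z + -0.1540 = 0;  Δ = 0.7213;  z = -0.5827 or 0.2633 → z<0 root = -0.5827
x = 0.0230, y = -0.0398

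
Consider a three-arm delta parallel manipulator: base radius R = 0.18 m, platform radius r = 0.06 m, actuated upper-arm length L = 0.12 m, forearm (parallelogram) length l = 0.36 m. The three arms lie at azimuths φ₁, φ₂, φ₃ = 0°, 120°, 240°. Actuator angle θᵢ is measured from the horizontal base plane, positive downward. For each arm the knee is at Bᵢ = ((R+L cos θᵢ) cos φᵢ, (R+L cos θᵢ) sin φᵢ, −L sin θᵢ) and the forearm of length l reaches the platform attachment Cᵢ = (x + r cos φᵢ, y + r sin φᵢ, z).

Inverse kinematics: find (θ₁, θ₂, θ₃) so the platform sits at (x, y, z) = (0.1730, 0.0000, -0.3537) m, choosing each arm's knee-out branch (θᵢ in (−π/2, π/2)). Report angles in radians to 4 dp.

θ₁ = -0.0001, θ₂ = 1.3963, θ₃ = 1.3963

arm 1 (φ=0.0°): x'=0.1730, y'=0.0000
  A=-0.0530, B=-0.3537, C=(l²−L²−A²−y'²−z²)/(2L)=-0.0530
  γ=atan2(-0.3537,-0.0530)=-1.7195;  ψ=arccos(-0.1481)=1.7194;  θ1=γ+ψ≈-0.0001
arm 2 (φ=120.0°): x'=-0.0865, y'=-0.1498
  A=0.2065, B=-0.3537, C=(l²−L²−A²−y'²−z²)/(2L)=-0.3125
  θ2 = atan2(B,A) + arccos(C/0.4096) = 1.3963
φ3=240.0° → target in arm frame (-0.0865, 0.1498)
  e−x'=0.2065;  (l²−L²−(e−x')²−y'²−z²)/2L = -0.3125
  θ3 = atan2(B,A) + arccos(C/0.4096) = 1.3963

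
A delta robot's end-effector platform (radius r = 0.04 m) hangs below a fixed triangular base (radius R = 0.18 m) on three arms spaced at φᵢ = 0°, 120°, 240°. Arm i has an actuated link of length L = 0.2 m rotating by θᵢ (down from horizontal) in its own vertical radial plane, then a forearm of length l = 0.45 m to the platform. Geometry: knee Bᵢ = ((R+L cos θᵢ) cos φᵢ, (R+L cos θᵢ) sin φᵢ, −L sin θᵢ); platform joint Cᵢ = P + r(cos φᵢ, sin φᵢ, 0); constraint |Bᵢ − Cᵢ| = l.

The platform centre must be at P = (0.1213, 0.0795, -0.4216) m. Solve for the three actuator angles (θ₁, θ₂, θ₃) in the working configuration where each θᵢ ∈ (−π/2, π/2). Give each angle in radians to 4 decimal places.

arm 1 (φ=0.0°): x'=0.1213, y'=0.0795
  A cos θ + B sin θ = C:  0.0187·cos θ + -0.4216·sin θ = -0.0548
  θ1 = atan2(B,A) + arccos(C/0.4220) = 0.1745
rotate P by −φ2: (0.0082, -0.1448, -0.4216)
  e−x'=0.1318;  (l²−L²−(e−x')²−y'²−z²)/2L = -0.1340
  √(A²+B²)=0.4417;  θ2 = -1.2678+1.8789 ≈ 0.6111
φ3=240.0° → target in arm frame (-0.1295, 0.0653)
  e−x'=0.2695;  (l²−L²−(e−x')²−y'²−z²)/2L = -0.2304
  √(A²+B²)=0.5004;  θ3 = -1.0020+2.0492 ≈ 1.0472

θ₁ = 0.1745, θ₂ = 0.6111, θ₃ = 1.0472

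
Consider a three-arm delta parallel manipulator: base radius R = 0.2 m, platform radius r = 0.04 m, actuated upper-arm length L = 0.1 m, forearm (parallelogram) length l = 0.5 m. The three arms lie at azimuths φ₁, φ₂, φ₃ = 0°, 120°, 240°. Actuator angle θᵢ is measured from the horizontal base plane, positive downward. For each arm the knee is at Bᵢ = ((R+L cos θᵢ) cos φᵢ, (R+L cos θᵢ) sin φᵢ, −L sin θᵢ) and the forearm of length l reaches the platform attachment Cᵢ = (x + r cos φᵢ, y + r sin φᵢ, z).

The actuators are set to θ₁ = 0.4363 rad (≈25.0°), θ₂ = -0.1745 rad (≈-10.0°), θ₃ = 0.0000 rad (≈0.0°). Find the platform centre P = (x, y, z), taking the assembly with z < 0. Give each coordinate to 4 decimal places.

(-0.0616, 0.0163, -0.4325)

O1 = (0.2506·cos0.0°, 0.2506·sin0.0°, -0.0423) = (0.2506, 0.0000, -0.0423)
φ2=120.0°: virtual centre (-0.1292, 0.2239, 0.0174), radius l
arm 3 at φ=240.0°: (R−r)+L cos θ3 = 0.2600;  O3 = (-0.1300, -0.2252, 0.0000)
subtract pairs → two planes through P
[-0.7597 0.4477 0.1192]·P = 0.0025;  [-0.7613 -0.4503 0.0845]·P = 0.0030
Cramer: x(z) = -0.0036+0.1340z;  y(z) = -0.0005-0.0389z
into |P−O₁|² = l²: 1.0195z² + 0.0164z + -0.1836 = 0;  Δ = 0.7488;  z = -0.4325 or 0.4164 → z<0 root = -0.4325
x = -0.0616, y = 0.0163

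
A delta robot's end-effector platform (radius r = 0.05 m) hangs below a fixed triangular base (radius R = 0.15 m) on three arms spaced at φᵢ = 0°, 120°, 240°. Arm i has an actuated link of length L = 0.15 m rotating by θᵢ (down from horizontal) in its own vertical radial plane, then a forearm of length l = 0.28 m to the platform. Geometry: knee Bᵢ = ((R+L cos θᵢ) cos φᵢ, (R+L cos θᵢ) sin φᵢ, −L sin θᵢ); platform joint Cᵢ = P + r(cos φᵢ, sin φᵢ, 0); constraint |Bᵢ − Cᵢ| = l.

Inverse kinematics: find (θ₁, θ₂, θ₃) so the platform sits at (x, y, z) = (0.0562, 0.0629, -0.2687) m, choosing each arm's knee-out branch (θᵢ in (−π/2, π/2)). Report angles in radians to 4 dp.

arm 1 (φ=0.0°): x'=0.0562, y'=0.0629
  A cos θ + B sin θ = C:  0.0438·cos θ + -0.2687·sin θ = -0.0739
  θ1 = atan2(B,A) + arccos(C/0.2722) = 0.4365
φ2=120.0° → target in arm frame (0.0264, -0.0801)
  A=0.0736, B=-0.2687, C=(l²−L²−A²−y'²−z²)/(2L)=-0.0938
  θ2 = atan2(B,A) + arccos(C/0.2786) = 0.6108
rotate P by −φ3: (-0.0826, 0.0172, -0.2687)
  e−x'=0.1826;  (l²−L²−(e−x')²−y'²−z²)/2L = -0.1664
  θ3 = atan2(B,A) + arccos(C/0.3249) = 1.1347

θ₁ = 0.4365, θ₂ = 0.6108, θ₃ = 1.1347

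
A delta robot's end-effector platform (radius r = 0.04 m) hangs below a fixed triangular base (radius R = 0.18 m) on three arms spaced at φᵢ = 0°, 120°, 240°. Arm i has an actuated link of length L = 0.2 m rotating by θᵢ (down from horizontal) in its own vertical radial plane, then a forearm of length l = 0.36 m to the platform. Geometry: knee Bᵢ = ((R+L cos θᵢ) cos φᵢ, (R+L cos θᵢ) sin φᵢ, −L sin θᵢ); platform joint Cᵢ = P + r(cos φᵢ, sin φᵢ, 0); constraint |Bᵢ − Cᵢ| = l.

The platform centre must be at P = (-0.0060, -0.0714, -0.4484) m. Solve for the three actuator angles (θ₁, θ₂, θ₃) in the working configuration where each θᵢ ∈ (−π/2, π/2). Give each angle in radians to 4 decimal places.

θ₁ = 1.1345, θ₂ = 1.3090, θ₃ = 0.8725

φ1=0.0° → target in arm frame (-0.0060, -0.0714)
  A cos θ + B sin θ = C:  0.1460·cos θ + -0.4484·sin θ = -0.3447
  γ=atan2(-0.4484,0.1460)=-1.2560;  ψ=arccos(-0.7309)=2.3905;  θ1=γ+ψ≈1.1345
rotate P by −φ2: (-0.0588, 0.0409, -0.4484)
  A cos θ + B sin θ = C:  0.1988·cos θ + -0.4484·sin θ = -0.3817
  γ=atan2(-0.4484,0.1988)=-1.1534;  ψ=arccos(-0.7781)=2.4625;  θ2=γ+ψ≈1.3090
rotate P by −φ3: (0.0648, 0.0305, -0.4484)
  e−x'=0.0752;  (l²−L²−(e−x')²−y'²−z²)/2L = -0.2951
  γ=atan2(-0.4484,0.0752)=-1.4047;  ψ=arccos(-0.6491)=2.2772;  θ3=γ+ψ≈0.8725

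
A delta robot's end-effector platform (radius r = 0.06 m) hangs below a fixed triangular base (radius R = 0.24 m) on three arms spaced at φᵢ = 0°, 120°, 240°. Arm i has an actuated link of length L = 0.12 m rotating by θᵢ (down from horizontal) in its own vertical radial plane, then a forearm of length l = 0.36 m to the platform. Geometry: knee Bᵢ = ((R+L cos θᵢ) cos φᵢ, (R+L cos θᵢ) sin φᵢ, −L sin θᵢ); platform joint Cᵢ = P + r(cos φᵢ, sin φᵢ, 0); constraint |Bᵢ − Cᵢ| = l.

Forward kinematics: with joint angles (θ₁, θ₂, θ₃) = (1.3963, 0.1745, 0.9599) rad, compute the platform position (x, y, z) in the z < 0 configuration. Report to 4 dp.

(-0.0900, 0.0663, -0.3196)

centre 1 = (0.2008·cos0.0°, 0.2008·sin0.0°, -0.1182) = (0.2008, 0.0000, -0.1182)
φ2=120.0°: virtual centre (-0.1491, 0.2582, -0.0208), radius l
centre 3 = (0.2488·cos240.0°, 0.2488·sin240.0°, -0.0983) = (-0.1244, -0.2155, -0.0983)
eliminate P² terms by subtracting sphere 1 from 2 and 3
[-0.6998 0.5165 0.1947]·P = 0.0350;  [-0.6505 -0.4310 0.0398]·P = 0.0173
det = 0.6376;  x = -0.0377+0.1638z,  y = 0.0168+-0.1550z
into |P−centre ₁|² = l²: 1.0509z² + 0.1530z + -0.0585 = 0;  Δ = 0.2691;  z = -0.3196 or 0.1740 → z<0 root = -0.3196
x = -0.0900, y = 0.0663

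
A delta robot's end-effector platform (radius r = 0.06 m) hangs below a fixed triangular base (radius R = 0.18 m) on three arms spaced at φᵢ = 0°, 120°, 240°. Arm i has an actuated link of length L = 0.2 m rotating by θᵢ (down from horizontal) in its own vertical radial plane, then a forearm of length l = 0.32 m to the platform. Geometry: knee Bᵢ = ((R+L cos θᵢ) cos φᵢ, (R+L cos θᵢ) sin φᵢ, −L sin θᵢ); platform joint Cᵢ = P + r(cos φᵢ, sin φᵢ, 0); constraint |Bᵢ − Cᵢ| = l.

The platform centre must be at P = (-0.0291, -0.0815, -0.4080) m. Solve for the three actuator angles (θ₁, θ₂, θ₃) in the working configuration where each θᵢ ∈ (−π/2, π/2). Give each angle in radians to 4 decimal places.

φ1=0.0° → target in arm frame (-0.0291, -0.0815)
  A=0.1491, B=-0.4080, C=(l²−L²−A²−y'²−z²)/(2L)=-0.3323
  θ1 = atan2(B,A) + arccos(C/0.4344) = 1.2215
φ2=120.0° → target in arm frame (-0.0560, 0.0660)
  e−x'=0.1760;  (l²−L²−(e−x')²−y'²−z²)/2L = -0.3485
  θ2 = atan2(B,A) + arccos(C/0.4444) = 1.3089
arm 3 (φ=240.0°): x'=0.0851, y'=0.0155
  e−x'=0.0349;  (l²−L²−(e−x')²−y'²−z²)/2L = -0.2638
  γ=atan2(-0.4080,0.0349)=-1.4855;  ψ=arccos(-0.6442)=2.2708;  θ3=γ+ψ≈0.7853

θ₁ = 1.2215, θ₂ = 1.3089, θ₃ = 0.7853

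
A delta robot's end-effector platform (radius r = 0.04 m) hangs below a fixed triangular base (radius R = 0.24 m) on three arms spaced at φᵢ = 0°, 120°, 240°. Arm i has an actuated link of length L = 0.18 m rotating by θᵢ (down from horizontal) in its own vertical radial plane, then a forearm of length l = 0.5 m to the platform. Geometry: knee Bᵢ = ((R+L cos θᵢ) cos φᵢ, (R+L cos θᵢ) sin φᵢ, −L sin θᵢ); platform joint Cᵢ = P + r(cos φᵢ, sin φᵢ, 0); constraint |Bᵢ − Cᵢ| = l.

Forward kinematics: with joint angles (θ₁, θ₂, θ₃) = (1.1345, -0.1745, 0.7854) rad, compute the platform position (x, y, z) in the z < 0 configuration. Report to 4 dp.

centre 1 = (0.2761·cos0.0°, 0.2761·sin0.0°, -0.1631) = (0.2761, 0.0000, -0.1631)
φ2=120.0°: virtual centre (-0.1886, 0.3267, 0.0313), radius l
centre 3 = (0.3273·cos240.0°, 0.3273·sin240.0°, -0.1273) = (-0.1636, -0.2834, -0.1273)
|centre ₂|²−|centre ₁|² = 0.0405;  |centre ₃|²−|centre ₁|² = 0.0205
[-0.9294 0.6534 0.3888]·P = 0.0405;  [-0.8794 -0.5669 0.0717]·P = 0.0205
det = 1.1015;  x = -0.0330+0.2426z,  y = 0.0150+-0.2499z
quadratic in z: (1.1213)z²+(0.1688)z+(-0.1276)=0, √Δ=0.7753 → z ∈ {-0.4210, 0.2704}; z = -0.4210 (taking z<0)
x = -0.1351, y = 0.1202

(-0.1351, 0.1202, -0.4210)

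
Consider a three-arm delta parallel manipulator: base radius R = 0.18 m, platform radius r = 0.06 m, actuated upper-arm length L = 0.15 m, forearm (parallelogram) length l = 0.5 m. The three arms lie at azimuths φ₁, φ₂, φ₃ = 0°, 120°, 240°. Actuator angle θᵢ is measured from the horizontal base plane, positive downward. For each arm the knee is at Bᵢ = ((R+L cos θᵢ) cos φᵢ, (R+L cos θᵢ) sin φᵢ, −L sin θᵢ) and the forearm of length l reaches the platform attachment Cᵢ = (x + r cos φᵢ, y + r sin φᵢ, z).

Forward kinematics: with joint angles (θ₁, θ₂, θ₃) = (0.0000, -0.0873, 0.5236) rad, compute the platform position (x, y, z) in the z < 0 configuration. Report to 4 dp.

φ1=0.0°: virtual centre (0.2700, 0.0000, 0.0000), radius l
S2 = (0.2694·cos120.0°, 0.2694·sin120.0°, 0.0131) = (-0.1347, 0.2333, 0.0131)
φ3=240.0°: virtual centre (-0.1250, -0.2164, -0.0750), radius l
eliminate P² terms by subtracting sphere 1 from 2 and 3
[-0.8094 0.4667 0.0262]·P = -0.0001;  [-0.7899 -0.4328 -0.1500]·P = -0.0048
Cramer: x(z) = 0.0032-0.0816z;  y(z) = 0.0053-0.1976z
quadratic in z: (1.0457)z²+(0.0415)z+(-0.1788)=0, √Δ=0.8658 → z ∈ {-0.4338, 0.3941}; z = -0.4338 (taking z<0)
x = 0.0386, y = 0.0910

(0.0386, 0.0910, -0.4338)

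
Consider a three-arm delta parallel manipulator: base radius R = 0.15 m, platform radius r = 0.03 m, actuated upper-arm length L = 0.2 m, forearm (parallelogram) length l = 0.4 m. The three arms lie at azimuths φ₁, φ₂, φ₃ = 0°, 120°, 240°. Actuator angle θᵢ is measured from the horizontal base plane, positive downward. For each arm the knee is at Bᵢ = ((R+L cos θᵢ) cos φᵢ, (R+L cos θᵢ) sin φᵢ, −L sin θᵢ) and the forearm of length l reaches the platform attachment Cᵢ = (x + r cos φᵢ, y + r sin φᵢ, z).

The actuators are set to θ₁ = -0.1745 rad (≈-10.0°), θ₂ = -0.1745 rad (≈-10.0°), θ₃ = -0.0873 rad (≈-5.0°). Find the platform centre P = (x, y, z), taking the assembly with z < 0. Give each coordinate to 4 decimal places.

arm 1 at φ=0.0°: (R−r)+L cos θ1 = 0.3170;  centre 1 = (0.3170, 0.0000, 0.0347)
arm 2 at φ=120.0°: (R−r)+L cos θ2 = 0.3170;  centre 2 = (-0.1585, 0.2745, 0.0347)
φ3=240.0°: virtual centre (-0.1596, -0.2765, 0.0174), radius l
eliminate P² terms by subtracting sphere 1 from 2 and 3
linear system: -0.9509x+0.5490y = 0.0000−0.0000z; -0.9532x+-0.5529y = 0.0005−-0.0346z
det = 1.0491;  x = -0.0003+-0.0181z,  y = -0.0005+-0.0313z
sphere 1 gives Az²+Bz+C=0 with A=1.0013, B=-0.0579, C=-0.0581;  B²−4AC=0.2363;  roots -0.2138, 0.2716;  negative root z = -0.2138
x = 0.0036, y = 0.0062

(0.0036, 0.0062, -0.2138)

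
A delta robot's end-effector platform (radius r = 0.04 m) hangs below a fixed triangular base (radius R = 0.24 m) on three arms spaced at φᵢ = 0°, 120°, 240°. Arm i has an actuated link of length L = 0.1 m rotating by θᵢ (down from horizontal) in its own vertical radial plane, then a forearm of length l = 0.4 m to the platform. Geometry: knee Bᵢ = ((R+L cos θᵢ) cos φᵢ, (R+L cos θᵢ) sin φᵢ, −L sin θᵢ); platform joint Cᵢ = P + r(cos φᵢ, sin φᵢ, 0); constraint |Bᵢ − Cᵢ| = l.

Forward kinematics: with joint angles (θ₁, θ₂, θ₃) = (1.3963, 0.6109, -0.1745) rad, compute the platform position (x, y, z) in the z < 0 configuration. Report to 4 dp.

(-0.1092, -0.0529, -0.3234)

S1 = (0.2174·cos0.0°, 0.2174·sin0.0°, -0.0985) = (0.2174, 0.0000, -0.0985)
S2 = (0.2819·cos120.0°, 0.2819·sin120.0°, -0.0574) = (-0.1410, 0.2441, -0.0574)
arm 3 at φ=240.0°: (R−r)+L cos θ3 = 0.2985;  S3 = (-0.1492, -0.2585, 0.0174)
eliminate P² terms by subtracting sphere 1 from 2 and 3
linear system: -0.7166x+0.4883y = 0.0258−0.0822z; -0.7332x+-0.5170y = 0.0324−0.2317z
Cramer: x(z) = -0.0401+0.2137z;  y(z) = -0.0059+0.1451z
into |P−S₁|² = l²: 1.0667z² + 0.0852z + -0.0840 = 0;  Δ = 0.3657;  z = -0.3234 or 0.2435 → z<0 root = -0.3234
x = -0.1092, y = -0.0529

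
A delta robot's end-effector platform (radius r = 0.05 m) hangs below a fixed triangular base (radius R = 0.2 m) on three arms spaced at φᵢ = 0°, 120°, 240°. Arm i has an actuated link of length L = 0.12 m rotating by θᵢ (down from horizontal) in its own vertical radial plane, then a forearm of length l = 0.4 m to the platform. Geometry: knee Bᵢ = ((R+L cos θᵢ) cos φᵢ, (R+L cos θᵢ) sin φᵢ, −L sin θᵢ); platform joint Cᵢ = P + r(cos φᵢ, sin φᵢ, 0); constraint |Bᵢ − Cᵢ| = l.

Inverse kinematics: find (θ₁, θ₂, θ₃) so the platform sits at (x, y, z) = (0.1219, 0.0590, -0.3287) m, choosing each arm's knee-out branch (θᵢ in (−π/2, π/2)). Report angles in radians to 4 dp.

arm 1 (φ=0.0°): x'=0.1219, y'=0.0590
  A=0.0281, B=-0.3287, C=(l²−L²−A²−y'²−z²)/(2L)=0.1387
  √(A²+B²)=0.3299;  θ1 = -1.4855+1.1369 ≈ -0.3486
rotate P by −φ2: (-0.0099, -0.1351, -0.3287)
  A=0.1599, B=-0.3287, C=(l²−L²−A²−y'²−z²)/(2L)=-0.0260
  √(A²+B²)=0.3655;  θ2 = -1.1181+1.6420 ≈ 0.5238
arm 3 (φ=240.0°): x'=-0.1120, y'=0.0761
  A cos θ + B sin θ = C:  0.2620·cos θ + -0.3287·sin θ = -0.1537
  √(A²+B²)=0.4204;  θ3 = -0.8978+1.9452 ≈ 1.0475

θ₁ = -0.3486, θ₂ = 0.5238, θ₃ = 1.0475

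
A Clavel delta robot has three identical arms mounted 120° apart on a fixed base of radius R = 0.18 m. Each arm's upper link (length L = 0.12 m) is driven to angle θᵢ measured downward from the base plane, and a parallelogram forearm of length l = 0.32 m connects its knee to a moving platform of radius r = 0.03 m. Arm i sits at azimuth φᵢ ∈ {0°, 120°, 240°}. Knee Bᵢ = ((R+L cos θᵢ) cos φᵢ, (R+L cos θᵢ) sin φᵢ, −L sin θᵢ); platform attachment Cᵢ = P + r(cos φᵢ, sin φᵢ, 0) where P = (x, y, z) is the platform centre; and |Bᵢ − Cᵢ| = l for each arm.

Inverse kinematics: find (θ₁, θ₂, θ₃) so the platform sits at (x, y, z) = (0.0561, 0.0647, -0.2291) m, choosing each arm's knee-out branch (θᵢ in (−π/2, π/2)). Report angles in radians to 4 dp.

θ₁ = 0.0005, θ₂ = 0.2615, θ₃ = 1.0474

φ1=0.0° → target in arm frame (0.0561, 0.0647)
  A=0.0939, B=-0.2291, C=(l²−L²−A²−y'²−z²)/(2L)=0.0938
  √(A²+B²)=0.2476;  θ1 = -1.1818+1.1823 ≈ 0.0005
arm 2 (φ=120.0°): x'=0.0280, y'=-0.0809
  A cos θ + B sin θ = C:  0.1220·cos θ + -0.2291·sin θ = 0.0586
  θ2 = atan2(B,A) + arccos(C/0.2596) = 0.2615
φ3=240.0° → target in arm frame (-0.0841, 0.0162)
  e−x'=0.2341;  (l²−L²−(e−x')²−y'²−z²)/2L = -0.0814
  θ3 = atan2(B,A) + arccos(C/0.3275) = 1.0474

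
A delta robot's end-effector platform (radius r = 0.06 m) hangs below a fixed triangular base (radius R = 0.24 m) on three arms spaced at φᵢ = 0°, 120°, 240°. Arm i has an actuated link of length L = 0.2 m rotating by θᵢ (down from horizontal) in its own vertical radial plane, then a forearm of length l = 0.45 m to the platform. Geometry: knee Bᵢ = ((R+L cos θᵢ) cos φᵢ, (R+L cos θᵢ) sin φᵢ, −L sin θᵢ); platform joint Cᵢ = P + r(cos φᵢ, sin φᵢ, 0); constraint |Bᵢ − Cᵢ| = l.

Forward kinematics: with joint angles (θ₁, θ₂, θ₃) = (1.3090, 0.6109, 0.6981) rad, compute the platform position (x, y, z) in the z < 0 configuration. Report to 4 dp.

O1 = (0.2318·cos0.0°, 0.2318·sin0.0°, -0.1932) = (0.2318, 0.0000, -0.1932)
φ2=120.0°: virtual centre (-0.1719, 0.2978, -0.1147), radius l
arm 3 at φ=240.0°: ρ3 = 0.3332;  O3 = (-0.1666, -0.2886, -0.1286)
|O₂|²−|O₁|² = 0.0403;  |O₃|²−|O₁|² = 0.0365
[-0.8074 0.5955 0.1569]·P = 0.0403;  [-0.7967 -0.5771 0.1293]·P = 0.0365
det = 0.9404;  x = -0.0479+0.1782z,  y = 0.0028+-0.0220z
into |P−O₁|² = l²: 1.0322z² + 0.2866z + -0.0870 = 0;  Δ = 0.4412;  z = -0.4606 or 0.1829 → z<0 root = -0.4606
x = -0.1299, y = 0.0129

(-0.1299, 0.0129, -0.4606)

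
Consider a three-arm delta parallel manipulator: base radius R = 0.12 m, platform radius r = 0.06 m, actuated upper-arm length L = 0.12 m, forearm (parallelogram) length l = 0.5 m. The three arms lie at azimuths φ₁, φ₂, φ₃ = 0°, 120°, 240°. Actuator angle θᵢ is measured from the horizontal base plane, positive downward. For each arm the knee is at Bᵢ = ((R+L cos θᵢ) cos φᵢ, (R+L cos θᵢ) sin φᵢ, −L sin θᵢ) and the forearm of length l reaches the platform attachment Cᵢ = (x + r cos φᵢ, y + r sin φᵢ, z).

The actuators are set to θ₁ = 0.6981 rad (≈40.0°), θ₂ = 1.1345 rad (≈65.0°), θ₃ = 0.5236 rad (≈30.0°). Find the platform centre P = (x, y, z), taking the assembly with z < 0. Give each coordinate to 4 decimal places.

(0.0354, -0.1293, -0.5459)

O1 = (0.1519·cos0.0°, 0.1519·sin0.0°, -0.0771) = (0.1519, 0.0000, -0.0771)
φ2=120.0°: virtual centre (-0.0554, 0.0959, -0.1088), radius l
φ3=240.0°: virtual centre (-0.0820, -0.1420, -0.0600), radius l
eliminate P² terms by subtracting sphere 1 from 2 and 3
linear system: -0.4146x+0.1918y = -0.0049−-0.0633z; -0.4678x+-0.2839y = 0.0014−0.0343z
Cramer: x(z) = 0.0054-0.0549z;  y(z) = -0.0140+0.2111z
into |P−O₁|² = l²: 1.0476z² + 0.1644z + -0.2224 = 0;  Δ = 0.9590;  z = -0.5459 or 0.3889 → z<0 root = -0.5459
x = 0.0354, y = -0.1293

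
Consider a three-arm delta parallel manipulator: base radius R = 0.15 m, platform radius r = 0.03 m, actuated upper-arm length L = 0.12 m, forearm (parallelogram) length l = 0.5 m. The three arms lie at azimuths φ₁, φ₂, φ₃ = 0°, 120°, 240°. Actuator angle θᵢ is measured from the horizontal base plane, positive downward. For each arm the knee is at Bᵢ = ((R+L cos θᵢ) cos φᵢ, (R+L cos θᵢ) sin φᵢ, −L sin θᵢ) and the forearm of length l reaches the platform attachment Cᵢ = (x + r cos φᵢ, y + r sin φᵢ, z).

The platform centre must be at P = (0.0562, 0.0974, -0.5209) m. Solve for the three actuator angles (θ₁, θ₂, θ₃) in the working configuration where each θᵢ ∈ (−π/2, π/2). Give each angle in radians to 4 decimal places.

θ₁ = 0.5240, θ₂ = 0.5238, θ₃ = 1.1349

φ1=0.0° → target in arm frame (0.0562, 0.0974)
  e−x'=0.0638;  (l²−L²−(e−x')²−y'²−z²)/2L = -0.2054
  θ1 = atan2(B,A) + arccos(C/0.5248) = 0.5240
rotate P by −φ2: (0.0563, -0.0974, -0.5209)
  A cos θ + B sin θ = C:  0.0637·cos θ + -0.5209·sin θ = -0.2053
  γ=atan2(-0.5209,0.0637)=-1.4490;  ψ=arccos(-0.3913)=1.9728;  θ2=γ+ψ≈0.5238
rotate P by −φ3: (-0.1125, 0.0000, -0.5209)
  A cos θ + B sin θ = C:  0.2325·cos θ + -0.5209·sin θ = -0.3740
  √(A²+B²)=0.5704;  θ3 = -1.1511+2.2860 ≈ 1.1349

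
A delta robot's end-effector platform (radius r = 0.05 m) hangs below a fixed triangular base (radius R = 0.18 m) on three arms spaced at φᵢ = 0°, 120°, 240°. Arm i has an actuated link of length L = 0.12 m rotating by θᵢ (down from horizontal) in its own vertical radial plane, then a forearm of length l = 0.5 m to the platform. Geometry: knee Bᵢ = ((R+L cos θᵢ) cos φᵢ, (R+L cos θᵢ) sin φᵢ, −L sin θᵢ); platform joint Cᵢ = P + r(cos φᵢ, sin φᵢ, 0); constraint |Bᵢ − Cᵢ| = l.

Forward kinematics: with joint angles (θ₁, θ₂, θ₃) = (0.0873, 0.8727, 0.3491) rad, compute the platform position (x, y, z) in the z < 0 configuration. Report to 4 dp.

(0.0859, -0.0780, -0.4764)

O1 = (0.2495·cos0.0°, 0.2495·sin0.0°, -0.0105) = (0.2495, 0.0000, -0.0105)
O2 = (0.2071·cos120.0°, 0.2071·sin120.0°, -0.0919) = (-0.1036, 0.1794, -0.0919)
arm 3 at φ=240.0°: e+L cos θ3 = 0.2428;  O3 = (-0.1214, -0.2102, -0.0410)
eliminate P² terms by subtracting sphere 1 from 2 and 3
plane₁₂: -0.7062x+0.3588y+-0.1629z = -0.0110
Cramer: x(z) = 0.0094-0.1606z;  y(z) = -0.0123+0.1379z
into |P−O₁|² = l²: 1.0448z² + 0.0947z + -0.1920 = 0;  Δ = 0.8116;  z = -0.4764 or 0.3858 → z<0 root = -0.4764
x = 0.0859, y = -0.0780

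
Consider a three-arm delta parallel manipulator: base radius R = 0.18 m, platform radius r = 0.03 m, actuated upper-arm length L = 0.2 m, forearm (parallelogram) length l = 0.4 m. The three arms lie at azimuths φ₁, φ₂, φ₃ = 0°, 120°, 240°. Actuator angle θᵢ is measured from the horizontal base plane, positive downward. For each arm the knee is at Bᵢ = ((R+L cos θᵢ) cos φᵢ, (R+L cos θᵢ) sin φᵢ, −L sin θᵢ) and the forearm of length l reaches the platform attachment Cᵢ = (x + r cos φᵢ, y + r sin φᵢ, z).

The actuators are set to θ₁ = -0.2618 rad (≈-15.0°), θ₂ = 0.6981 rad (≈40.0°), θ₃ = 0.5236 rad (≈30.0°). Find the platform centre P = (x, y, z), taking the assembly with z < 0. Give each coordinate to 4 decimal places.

(0.0966, -0.0211, -0.2624)

φ1=0.0°: virtual centre (0.3432, 0.0000, 0.0518), radius l
arm 2 at φ=120.0°: ρ2 = 0.3032;  O2 = (-0.1516, 0.2626, -0.1286)
φ3=240.0°: virtual centre (-0.1616, -0.2799, -0.1000), radius l
|O₂|²−|O₁|² = -0.0120;  |O₃|²−|O₁|² = -0.0060
plane₁₂: -0.9896x+0.5252y+-0.3606z = -0.0120
det = 1.0842;  x = 0.0091+-0.3332z,  y = -0.0057+0.0588z
sphere 1 gives Az²+Bz+C=0 with A=1.1145, B=0.1185, C=-0.0457;  B²−4AC=0.2176;  roots -0.2624, 0.1561;  negative root z = -0.2624
x = 0.0966, y = -0.0211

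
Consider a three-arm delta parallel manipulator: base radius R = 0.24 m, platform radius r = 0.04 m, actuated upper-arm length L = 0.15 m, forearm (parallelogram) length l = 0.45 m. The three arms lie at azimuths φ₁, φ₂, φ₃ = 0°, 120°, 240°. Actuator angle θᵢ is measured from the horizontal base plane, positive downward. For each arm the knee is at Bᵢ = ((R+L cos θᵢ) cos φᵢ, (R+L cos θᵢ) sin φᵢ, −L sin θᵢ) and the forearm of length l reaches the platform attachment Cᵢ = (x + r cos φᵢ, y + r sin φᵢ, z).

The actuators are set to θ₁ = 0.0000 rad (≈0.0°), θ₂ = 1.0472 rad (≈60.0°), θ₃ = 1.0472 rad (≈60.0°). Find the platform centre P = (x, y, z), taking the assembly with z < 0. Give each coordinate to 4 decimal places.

arm 1 at φ=0.0°: (R−r)+L cos θ1 = 0.3500;  centre 1 = (0.3500, 0.0000, 0.0000)
centre 2 = (0.2750·cos120.0°, 0.2750·sin120.0°, -0.1299) = (-0.1375, 0.2382, -0.1299)
centre 3 = (0.2750·cos240.0°, 0.2750·sin240.0°, -0.1299) = (-0.1375, -0.2382, -0.1299)
eliminate P² terms by subtracting sphere 1 from 2 and 3
linear system: -0.9750x+0.4763y = -0.0300−-0.2598z; -0.9750x+-0.4763y = -0.0300−-0.2598z
Cramer: x(z) = 0.0308-0.2665z;  y(z) = 0.0000+0.0000z
sphere 1 gives Az²+Bz+C=0 with A=1.0710, B=0.1701, C=-0.1006;  B²−4AC=0.4599;  roots -0.3960, 0.2372;  negative root z = -0.3960
x = 0.1363, y = 0.0000

(0.1363, 0.0000, -0.3960)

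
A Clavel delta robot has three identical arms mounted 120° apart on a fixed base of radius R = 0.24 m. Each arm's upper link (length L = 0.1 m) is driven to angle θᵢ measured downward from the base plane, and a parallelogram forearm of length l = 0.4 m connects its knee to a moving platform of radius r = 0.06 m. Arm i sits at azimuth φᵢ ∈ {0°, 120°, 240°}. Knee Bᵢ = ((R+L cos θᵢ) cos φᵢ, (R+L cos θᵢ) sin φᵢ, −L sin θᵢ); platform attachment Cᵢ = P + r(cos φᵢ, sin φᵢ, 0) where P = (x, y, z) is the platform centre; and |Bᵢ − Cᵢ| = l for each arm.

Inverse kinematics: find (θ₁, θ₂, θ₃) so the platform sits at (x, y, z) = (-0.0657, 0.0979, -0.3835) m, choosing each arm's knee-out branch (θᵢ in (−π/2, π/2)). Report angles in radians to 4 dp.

θ₁ = 1.3966, θ₂ = 0.1744, θ₃ = 1.3088

rotate P by −φ1: (-0.0657, 0.0979, -0.3835)
  A=0.2457, B=-0.3835, C=(l²−L²−A²−y'²−z²)/(2L)=-0.3351
  √(A²+B²)=0.4555;  θ1 = -1.0010+2.3976 ≈ 1.3966
arm 2 (φ=120.0°): x'=0.1176, y'=0.0079
  A cos θ + B sin θ = C:  0.0624·cos θ + -0.3835·sin θ = -0.0051
  √(A²+B²)=0.3885;  θ2 = -1.4096+1.5840 ≈ 0.1744
arm 3 (φ=240.0°): x'=-0.0519, y'=-0.1058
  e−x'=0.2319;  (l²−L²−(e−x')²−y'²−z²)/2L = -0.3103
  θ3 = atan2(B,A) + arccos(C/0.4482) = 1.3088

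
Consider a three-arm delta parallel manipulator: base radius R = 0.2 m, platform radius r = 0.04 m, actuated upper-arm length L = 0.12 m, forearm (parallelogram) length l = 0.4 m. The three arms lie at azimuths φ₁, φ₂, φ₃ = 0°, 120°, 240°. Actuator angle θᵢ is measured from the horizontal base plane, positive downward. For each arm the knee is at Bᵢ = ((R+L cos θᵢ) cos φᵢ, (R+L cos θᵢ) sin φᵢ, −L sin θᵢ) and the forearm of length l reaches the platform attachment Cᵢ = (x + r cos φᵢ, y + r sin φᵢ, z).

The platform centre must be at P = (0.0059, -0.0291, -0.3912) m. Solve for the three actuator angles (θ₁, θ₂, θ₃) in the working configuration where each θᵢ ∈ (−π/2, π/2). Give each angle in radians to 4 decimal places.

arm 1 (φ=0.0°): x'=0.0059, y'=-0.0291
  e−x'=0.1541;  (l²−L²−(e−x')²−y'²−z²)/2L = -0.1335
  √(A²+B²)=0.4205;  θ1 = -1.1955+1.8938 ≈ 0.6983
φ2=120.0° → target in arm frame (-0.0282, 0.0094)
  A cos θ + B sin θ = C:  0.1882·cos θ + -0.3912·sin θ = -0.1789
  γ=atan2(-0.3912,0.1882)=-1.1225;  ψ=arccos(-0.4120)=1.9955;  θ2=γ+ψ≈0.8730
φ3=240.0° → target in arm frame (0.0223, 0.0197)
  A cos θ + B sin θ = C:  0.1377·cos θ + -0.3912·sin θ = -0.1117
  γ=atan2(-0.3912,0.1377)=-1.2322;  ψ=arccos(-0.2692)=1.8434;  θ3=γ+ψ≈0.6112

θ₁ = 0.6983, θ₂ = 0.8730, θ₃ = 0.6112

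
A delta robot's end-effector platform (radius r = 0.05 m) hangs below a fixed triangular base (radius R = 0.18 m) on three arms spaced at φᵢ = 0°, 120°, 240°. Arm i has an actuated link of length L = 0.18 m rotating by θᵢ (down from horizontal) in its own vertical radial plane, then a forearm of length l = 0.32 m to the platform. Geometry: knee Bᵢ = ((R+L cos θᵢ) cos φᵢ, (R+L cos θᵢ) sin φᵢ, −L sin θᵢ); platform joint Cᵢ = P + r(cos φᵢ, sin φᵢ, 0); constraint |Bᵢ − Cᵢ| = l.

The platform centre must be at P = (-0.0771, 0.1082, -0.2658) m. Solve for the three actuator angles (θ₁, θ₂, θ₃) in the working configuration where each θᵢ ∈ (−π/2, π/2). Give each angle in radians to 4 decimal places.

φ1=0.0° → target in arm frame (-0.0771, 0.1082)
  A=0.2071, B=-0.2658, C=(l²−L²−A²−y'²−z²)/(2L)=-0.1535
  √(A²+B²)=0.3370;  θ1 = -0.9089+2.0437 ≈ 1.1348
arm 2 (φ=120.0°): x'=0.1323, y'=0.0127
  e−x'=-0.0023;  (l²−L²−(e−x')²−y'²−z²)/2L = -0.0023
  θ2 = atan2(B,A) + arccos(C/0.2658) = 0.0000
rotate P by −φ3: (-0.0552, -0.1209, -0.2658)
  e−x'=0.1852;  (l²−L²−(e−x')²−y'²−z²)/2L = -0.1376
  θ3 = atan2(B,A) + arccos(C/0.3239) = 1.0472

θ₁ = 1.1348, θ₂ = 0.0000, θ₃ = 1.0472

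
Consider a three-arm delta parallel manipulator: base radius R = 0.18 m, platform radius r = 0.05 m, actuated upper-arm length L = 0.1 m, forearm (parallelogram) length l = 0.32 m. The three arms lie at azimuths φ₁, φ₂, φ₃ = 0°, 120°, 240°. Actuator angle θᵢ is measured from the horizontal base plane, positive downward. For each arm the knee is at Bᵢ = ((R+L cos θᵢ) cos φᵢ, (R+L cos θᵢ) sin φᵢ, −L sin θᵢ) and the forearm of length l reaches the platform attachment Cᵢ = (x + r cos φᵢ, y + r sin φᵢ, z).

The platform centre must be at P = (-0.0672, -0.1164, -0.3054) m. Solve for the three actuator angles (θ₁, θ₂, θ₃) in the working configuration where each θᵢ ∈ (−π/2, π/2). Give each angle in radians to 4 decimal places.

θ₁ = 1.3963, θ₂ = 1.3963, θ₃ = 0.0001

rotate P by −φ1: (-0.0672, -0.1164, -0.3054)
  A cos θ + B sin θ = C:  0.1972·cos θ + -0.3054·sin θ = -0.2665
  √(A²+B²)=0.3635;  θ1 = -0.9974+2.3938 ≈ 1.3963
φ2=120.0° → target in arm frame (-0.0672, 0.1164)
  e−x'=0.1972;  (l²−L²−(e−x')²−y'²−z²)/2L = -0.2665
  γ=atan2(-0.3054,0.1972)=-0.9974;  ψ=arccos(-0.7332)=2.3938;  θ2=γ+ψ≈1.3963
arm 3 (φ=240.0°): x'=0.1344, y'=0.0000
  A=-0.0044, B=-0.3054, C=(l²−L²−A²−y'²−z²)/(2L)=-0.0044
  γ=atan2(-0.3054,-0.0044)=-1.5852;  ψ=arccos(-0.0145)=1.5853;  θ3=γ+ψ≈0.0001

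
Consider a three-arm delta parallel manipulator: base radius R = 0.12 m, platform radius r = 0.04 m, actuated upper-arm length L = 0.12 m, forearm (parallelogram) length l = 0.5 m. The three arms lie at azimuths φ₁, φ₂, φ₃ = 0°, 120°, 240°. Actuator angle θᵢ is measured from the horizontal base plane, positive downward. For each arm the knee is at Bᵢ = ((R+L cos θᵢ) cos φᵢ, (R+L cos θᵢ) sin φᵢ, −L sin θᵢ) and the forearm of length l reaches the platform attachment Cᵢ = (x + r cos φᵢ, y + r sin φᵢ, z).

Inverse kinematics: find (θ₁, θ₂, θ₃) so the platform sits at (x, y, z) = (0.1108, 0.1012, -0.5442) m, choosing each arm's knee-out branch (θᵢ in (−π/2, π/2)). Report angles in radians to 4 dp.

θ₁ = 0.5239, θ₂ = 0.7860, θ₃ = 1.3096

arm 1 (φ=0.0°): x'=0.1108, y'=0.1012
  A cos θ + B sin θ = C:  -0.0308·cos θ + -0.5442·sin θ = -0.2989
  √(A²+B²)=0.5451;  θ1 = -1.6273+2.1513 ≈ 0.5239
rotate P by −φ2: (0.0322, -0.1466, -0.5442)
  e−x'=0.0478;  (l²−L²−(e−x')²−y'²−z²)/2L = -0.3513
  √(A²+B²)=0.5463;  θ2 = -1.4833+2.2693 ≈ 0.7860
φ3=240.0° → target in arm frame (-0.1430, 0.0454)
  e−x'=0.2230;  (l²−L²−(e−x')²−y'²−z²)/2L = -0.4682
  θ3 = atan2(B,A) + arccos(C/0.5881) = 1.3096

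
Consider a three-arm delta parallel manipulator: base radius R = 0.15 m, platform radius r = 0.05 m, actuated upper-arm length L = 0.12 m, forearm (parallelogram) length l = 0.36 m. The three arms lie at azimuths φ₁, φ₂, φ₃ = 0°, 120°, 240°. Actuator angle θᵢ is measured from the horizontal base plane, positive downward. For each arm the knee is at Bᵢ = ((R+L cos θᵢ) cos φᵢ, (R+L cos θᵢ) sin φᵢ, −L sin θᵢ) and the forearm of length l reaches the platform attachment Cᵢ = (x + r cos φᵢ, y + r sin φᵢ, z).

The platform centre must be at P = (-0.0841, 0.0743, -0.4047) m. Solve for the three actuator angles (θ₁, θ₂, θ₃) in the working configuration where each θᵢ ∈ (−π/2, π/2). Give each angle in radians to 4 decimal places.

arm 1 (φ=0.0°): x'=-0.0841, y'=0.0743
  A cos θ + B sin θ = C:  0.1841·cos θ + -0.4047·sin θ = -0.3666
  √(A²+B²)=0.4446;  θ1 = -1.1439+2.5404 ≈ 1.3965
arm 2 (φ=120.0°): x'=0.1064, y'=0.0357
  e−x'=-0.0064;  (l²−L²−(e−x')²−y'²−z²)/2L = -0.2079
  √(A²+B²)=0.4048;  θ2 = -1.5866+2.1102 ≈ 0.5236
φ3=240.0° → target in arm frame (-0.0223, -0.1100)
  A cos θ + B sin θ = C:  0.1223·cos θ + -0.4047·sin θ = -0.3151
  γ=atan2(-0.4047,0.1223)=-1.2773;  ψ=arccos(-0.7454)=2.4120;  θ3=γ+ψ≈1.1346

θ₁ = 1.3965, θ₂ = 0.5236, θ₃ = 1.1346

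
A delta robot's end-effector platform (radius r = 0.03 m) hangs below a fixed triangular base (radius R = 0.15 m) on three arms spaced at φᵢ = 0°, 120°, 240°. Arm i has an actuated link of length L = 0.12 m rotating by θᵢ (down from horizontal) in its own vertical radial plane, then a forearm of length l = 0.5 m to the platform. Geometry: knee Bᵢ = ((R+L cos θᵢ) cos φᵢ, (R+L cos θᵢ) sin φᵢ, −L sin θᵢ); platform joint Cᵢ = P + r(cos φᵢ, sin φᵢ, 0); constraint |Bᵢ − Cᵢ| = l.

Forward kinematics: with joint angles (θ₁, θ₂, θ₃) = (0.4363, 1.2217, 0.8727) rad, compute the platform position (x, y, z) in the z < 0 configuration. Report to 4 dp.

arm 1 at φ=0.0°: ρ1 = 0.2288;  O1 = (0.2288, 0.0000, -0.0507)
arm 2 at φ=120.0°: ρ2 = 0.1610;  O2 = (-0.0805, 0.1395, -0.1128)
O3 = (0.1971·cos240.0°, 0.1971·sin240.0°, -0.0919) = (-0.0986, -0.1707, -0.0919)
eliminate P² terms by subtracting sphere 1 from 2 and 3
linear system: -0.6186x+0.2789y = -0.0163−-0.1241z; -0.6546x+-0.3414y = -0.0076−-0.0824z
det = 0.3938;  x = 0.0195+-0.1660z,  y = -0.0151+0.0768z
quadratic in z: (1.0335)z²+(0.1686)z+(-0.2034)=0, √Δ=0.9323 → z ∈ {-0.5326, 0.3695}; z = -0.5326 (taking z<0)
x = 0.1079, y = -0.0560

(0.1079, -0.0560, -0.5326)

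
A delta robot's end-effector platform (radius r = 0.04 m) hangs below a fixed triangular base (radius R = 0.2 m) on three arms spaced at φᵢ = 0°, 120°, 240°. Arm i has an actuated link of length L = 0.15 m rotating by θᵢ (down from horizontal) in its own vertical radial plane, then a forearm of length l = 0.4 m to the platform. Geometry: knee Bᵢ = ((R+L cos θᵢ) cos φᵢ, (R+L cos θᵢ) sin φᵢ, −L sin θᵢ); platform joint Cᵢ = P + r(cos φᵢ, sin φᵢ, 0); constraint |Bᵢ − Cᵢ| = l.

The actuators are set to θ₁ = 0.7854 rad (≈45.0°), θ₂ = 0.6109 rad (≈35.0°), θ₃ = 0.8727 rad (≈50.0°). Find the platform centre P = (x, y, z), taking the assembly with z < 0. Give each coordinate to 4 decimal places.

O1 = (0.2661·cos0.0°, 0.2661·sin0.0°, -0.1061) = (0.2661, 0.0000, -0.1061)
O2 = (0.2829·cos120.0°, 0.2829·sin120.0°, -0.0860) = (-0.1414, 0.2450, -0.0860)
φ3=240.0°: virtual centre (-0.1282, -0.2221, -0.1149), radius l
|O₂|²−|O₁|² = 0.0054;  |O₃|²−|O₁|² = -0.0031
plane₁₂: -0.8150x+0.4899y+0.0401z = 0.0054
Cramer: x(z) = -0.0012+0.0122z;  y(z) = 0.0090-0.0615z
sphere 1 gives Az²+Bz+C=0 with A=1.0039, B=0.2045, C=-0.0773;  B²−4AC=0.3521;  roots -0.3974, 0.1937;  negative root z = -0.3974
x = -0.0060, y = 0.0335

(-0.0060, 0.0335, -0.3974)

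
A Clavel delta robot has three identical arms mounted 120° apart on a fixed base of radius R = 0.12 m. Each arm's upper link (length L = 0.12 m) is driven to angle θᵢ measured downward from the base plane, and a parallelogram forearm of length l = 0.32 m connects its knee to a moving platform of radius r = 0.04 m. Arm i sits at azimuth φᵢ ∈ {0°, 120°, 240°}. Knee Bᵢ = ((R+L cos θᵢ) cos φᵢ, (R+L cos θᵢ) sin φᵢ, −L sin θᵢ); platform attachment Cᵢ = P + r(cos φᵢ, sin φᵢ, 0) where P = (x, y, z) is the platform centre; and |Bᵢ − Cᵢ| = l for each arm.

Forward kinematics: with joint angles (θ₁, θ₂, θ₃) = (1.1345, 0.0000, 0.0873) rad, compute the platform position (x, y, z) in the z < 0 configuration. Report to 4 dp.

(-0.1453, 0.0082, -0.2704)

φ1=0.0°: virtual centre (0.1307, 0.0000, -0.1088), radius l
S2 = (0.2000·cos120.0°, 0.2000·sin120.0°, 0.0000) = (-0.1000, 0.1732, 0.0000)
S3 = (0.1995·cos240.0°, 0.1995·sin240.0°, -0.0105) = (-0.0998, -0.1728, -0.0105)
eliminate P² terms by subtracting sphere 1 from 2 and 3
linear system: -0.4614x+0.3464y = 0.0111−0.2175z; -0.4610x+-0.3456y = 0.0110−0.1966z
det = 0.3192;  x = -0.0240+0.4489z,  y = 0.0001+-0.0299z
into |P−S₁|² = l²: 1.2024z² + 0.0786z + -0.0666 = 0;  Δ = 0.3267;  z = -0.2704 or 0.2050 → z<0 root = -0.2704
x = -0.1453, y = 0.0082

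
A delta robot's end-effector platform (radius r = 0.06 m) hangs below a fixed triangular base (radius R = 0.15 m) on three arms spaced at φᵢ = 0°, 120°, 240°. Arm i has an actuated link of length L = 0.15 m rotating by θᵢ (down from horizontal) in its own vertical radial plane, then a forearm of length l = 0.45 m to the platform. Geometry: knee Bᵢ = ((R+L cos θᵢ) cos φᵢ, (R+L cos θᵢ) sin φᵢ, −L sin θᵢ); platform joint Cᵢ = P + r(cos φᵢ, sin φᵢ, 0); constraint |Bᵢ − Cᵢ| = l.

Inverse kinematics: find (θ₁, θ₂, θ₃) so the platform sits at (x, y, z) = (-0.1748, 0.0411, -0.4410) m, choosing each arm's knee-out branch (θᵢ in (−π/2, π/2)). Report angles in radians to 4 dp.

θ₁ = 1.1341, θ₂ = 0.1743, θ₃ = 0.4361

arm 1 (φ=0.0°): x'=-0.1748, y'=0.0411
  e−x'=0.2648;  (l²−L²−(e−x')²−y'²−z²)/2L = -0.2876
  θ1 = atan2(B,A) + arccos(C/0.5144) = 1.1341
rotate P by −φ2: (0.1230, 0.1308, -0.4410)
  e−x'=-0.0330;  (l²−L²−(e−x')²−y'²−z²)/2L = -0.1090
  θ2 = atan2(B,A) + arccos(C/0.4422) = 0.1743
φ3=240.0° → target in arm frame (0.0518, -0.1719)
  e−x'=0.0382;  (l²−L²−(e−x')²−y'²−z²)/2L = -0.1517
  θ3 = atan2(B,A) + arccos(C/0.4427) = 0.4361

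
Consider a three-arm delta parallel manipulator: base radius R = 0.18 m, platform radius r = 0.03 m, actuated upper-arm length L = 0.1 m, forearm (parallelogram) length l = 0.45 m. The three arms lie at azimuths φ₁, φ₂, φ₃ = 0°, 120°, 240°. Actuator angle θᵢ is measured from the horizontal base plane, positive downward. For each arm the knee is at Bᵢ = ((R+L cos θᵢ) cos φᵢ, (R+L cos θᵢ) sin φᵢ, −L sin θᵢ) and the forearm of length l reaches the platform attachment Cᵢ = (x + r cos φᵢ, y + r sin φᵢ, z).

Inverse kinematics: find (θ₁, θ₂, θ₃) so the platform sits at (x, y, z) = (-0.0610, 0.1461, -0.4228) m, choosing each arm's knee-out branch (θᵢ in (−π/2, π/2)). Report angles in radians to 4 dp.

arm 1 (φ=0.0°): x'=-0.0610, y'=0.1461
  A=0.2110, B=-0.4228, C=(l²−L²−A²−y'²−z²)/(2L)=-0.2606
  γ=atan2(-0.4228,0.2110)=-1.1079;  ψ=arccos(-0.5516)=2.1550;  θ1=γ+ψ≈1.0471
arm 2 (φ=120.0°): x'=0.1570, y'=-0.0202
  A=-0.0070, B=-0.4228, C=(l²−L²−A²−y'²−z²)/(2L)=0.0664
  √(A²+B²)=0.4229;  θ2 = -1.5874+1.4131 ≈ -0.1743
φ3=240.0° → target in arm frame (-0.0960, -0.1259)
  A=0.2460, B=-0.4228, C=(l²−L²−A²−y'²−z²)/(2L)=-0.3132
  √(A²+B²)=0.4892;  θ3 = -1.0438+2.2656 ≈ 1.2218

θ₁ = 1.0471, θ₂ = -0.1743, θ₃ = 1.2218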